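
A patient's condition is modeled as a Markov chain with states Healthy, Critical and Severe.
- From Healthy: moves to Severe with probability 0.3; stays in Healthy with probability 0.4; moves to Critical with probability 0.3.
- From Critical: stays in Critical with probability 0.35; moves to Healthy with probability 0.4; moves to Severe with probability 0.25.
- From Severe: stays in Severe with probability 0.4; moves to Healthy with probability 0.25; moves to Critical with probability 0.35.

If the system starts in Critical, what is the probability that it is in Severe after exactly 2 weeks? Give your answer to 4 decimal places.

Sum over the intermediate state after 1 week:
P = P(Critical→Healthy)·P(Healthy→Severe) + P(Critical→Critical)·P(Critical→Severe) + P(Critical→Severe)·P(Severe→Severe)
  = 0.4×0.3 + 0.35×0.25 + 0.25×0.4
  = 0.1200 + 0.0875 + 0.1000 = 0.3075

0.3075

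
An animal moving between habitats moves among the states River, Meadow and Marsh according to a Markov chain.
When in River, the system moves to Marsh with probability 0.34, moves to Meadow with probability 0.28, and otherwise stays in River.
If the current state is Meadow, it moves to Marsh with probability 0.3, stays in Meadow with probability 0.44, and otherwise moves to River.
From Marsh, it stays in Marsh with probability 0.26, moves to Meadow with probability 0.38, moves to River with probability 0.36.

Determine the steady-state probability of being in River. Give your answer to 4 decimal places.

0.3297

Let the stationary distribution be π with π = πP and π_1 + π_2 + π_3 = 1.
π_1 = 0.38·π_1 + 0.26·π_2 + 0.36·π_3
π_2 = 0.28·π_1 + 0.44·π_2 + 0.38·π_3
Solving with the normalization constraint gives π = (0.3297, 0.3692, 0.3011).
So the stationary probability of River is 0.3297.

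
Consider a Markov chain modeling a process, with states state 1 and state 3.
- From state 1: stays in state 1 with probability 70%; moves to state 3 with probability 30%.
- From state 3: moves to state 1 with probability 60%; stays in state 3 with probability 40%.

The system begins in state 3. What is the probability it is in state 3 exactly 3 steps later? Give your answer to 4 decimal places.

0.3340

Propagate the distribution vector 3 steps from state 3.
After 0 steps: (0.0000, 1.0000)
After 1 step: (0.6000, 0.4000)
After 2 steps: (0.6600, 0.3400)
After 3 steps: (0.6660, 0.3340)
P(in state 3 after 3 steps) = 0.3340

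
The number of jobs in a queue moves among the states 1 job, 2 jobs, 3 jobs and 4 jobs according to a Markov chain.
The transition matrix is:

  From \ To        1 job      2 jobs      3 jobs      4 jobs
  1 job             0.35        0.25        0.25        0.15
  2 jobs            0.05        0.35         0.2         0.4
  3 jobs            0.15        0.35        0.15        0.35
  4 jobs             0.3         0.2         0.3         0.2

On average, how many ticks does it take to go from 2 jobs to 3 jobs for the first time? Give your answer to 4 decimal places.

Let t(s) be the expected number of ticks to first reach 3 jobs from state s, with t(3 jobs) = 0. Conditioning on the first tick:
t(1 job) = 1 + 0.35·t(1 job) + 0.25·t(2 jobs) + 0.15·t(4 jobs)
t(2 jobs) = 1 + 0.05·t(1 job) + 0.35·t(2 jobs) + 0.4·t(4 jobs)
t(4 jobs) = 1 + 0.3·t(1 job) + 0.2·t(2 jobs) + 0.2·t(4 jobs)
Solving: t(1 job) = 4.0302, t(2 jobs) = 4.1928, t(4 jobs) = 3.8095.
Expected ticks from 2 jobs to 3 jobs: 4.1928.

4.1928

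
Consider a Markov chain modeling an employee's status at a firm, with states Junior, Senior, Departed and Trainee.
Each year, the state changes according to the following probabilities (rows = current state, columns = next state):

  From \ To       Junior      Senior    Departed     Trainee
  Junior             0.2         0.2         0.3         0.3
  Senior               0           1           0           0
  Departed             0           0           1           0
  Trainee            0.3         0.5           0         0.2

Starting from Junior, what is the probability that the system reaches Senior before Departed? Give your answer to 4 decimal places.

0.5636

Let h(s) be the probability of absorption at Senior starting from transient state s. Then h(Senior) = 1 and h(Departed) = 0. By first-step analysis:
h(Junior) = 0.2·h(Junior) + 0.2·1 + 0.3·0 + 0.3·h(Trainee)
h(Trainee) = 0.3·h(Junior) + 0.5·1 + 0.2·h(Trainee)
Solving: h(Junior) = 0.5636, h(Trainee) = 0.8364.
Starting from Junior, the probability is 0.5636.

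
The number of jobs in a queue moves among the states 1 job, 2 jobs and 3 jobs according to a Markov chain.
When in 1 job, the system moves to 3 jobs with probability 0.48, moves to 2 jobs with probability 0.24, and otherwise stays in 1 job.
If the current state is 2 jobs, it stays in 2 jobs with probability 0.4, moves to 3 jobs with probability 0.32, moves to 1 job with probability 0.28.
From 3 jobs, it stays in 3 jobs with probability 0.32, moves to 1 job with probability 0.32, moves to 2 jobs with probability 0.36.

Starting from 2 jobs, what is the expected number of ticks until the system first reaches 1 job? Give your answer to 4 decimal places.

Let t(s) be the expected number of ticks to first reach 1 job from state s, with t(1 job) = 0. Conditioning on the first tick:
t(2 jobs) = 1 + 0.4·t(2 jobs) + 0.32·t(3 jobs)
t(3 jobs) = 1 + 0.36·t(2 jobs) + 0.32·t(3 jobs)
Solving: t(2 jobs) = 3.4153, t(3 jobs) = 3.2787.
Expected ticks from 2 jobs to 1 job: 3.4153.

3.4153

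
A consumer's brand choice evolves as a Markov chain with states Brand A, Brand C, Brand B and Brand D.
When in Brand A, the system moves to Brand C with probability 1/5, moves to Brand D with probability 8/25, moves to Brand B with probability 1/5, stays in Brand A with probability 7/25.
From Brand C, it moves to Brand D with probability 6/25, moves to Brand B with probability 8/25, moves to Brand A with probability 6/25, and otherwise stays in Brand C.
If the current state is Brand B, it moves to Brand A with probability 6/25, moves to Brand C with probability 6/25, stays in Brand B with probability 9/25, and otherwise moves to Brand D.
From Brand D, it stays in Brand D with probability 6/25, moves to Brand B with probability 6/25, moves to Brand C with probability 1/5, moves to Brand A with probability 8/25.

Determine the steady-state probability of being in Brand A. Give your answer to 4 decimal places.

0.2699

Let the stationary distribution be π with π = πP and π_1 + π_2 + π_3 + π_4 = 1.
π_1 = 0.28·π_1 + 0.24·π_2 + 0.24·π_3 + 0.32·π_4
π_2 = 0.2·π_1 + 0.2·π_2 + 0.24·π_3 + 0.2·π_4
π_3 = 0.2·π_1 + 0.32·π_2 + 0.36·π_3 + 0.24·π_4
Solving with the normalization constraint gives π = (0.2699, 0.2112, 0.2797, 0.2392).
So the stationary probability of Brand A is 0.2699.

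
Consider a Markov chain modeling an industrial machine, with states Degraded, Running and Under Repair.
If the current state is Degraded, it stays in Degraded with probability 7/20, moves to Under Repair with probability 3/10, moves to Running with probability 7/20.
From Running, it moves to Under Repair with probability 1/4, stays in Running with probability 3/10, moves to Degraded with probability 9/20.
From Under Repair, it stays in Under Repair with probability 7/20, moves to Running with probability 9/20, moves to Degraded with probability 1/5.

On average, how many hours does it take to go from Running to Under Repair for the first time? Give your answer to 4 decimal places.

Let t(s) be the expected number of hours to first reach Under Repair from state s, with t(Under Repair) = 0. Conditioning on the first hour:
t(Degraded) = 1 + 0.35·t(Degraded) + 0.35·t(Running)
t(Running) = 1 + 0.45·t(Degraded) + 0.3·t(Running)
Solving: t(Degraded) = 3.5294, t(Running) = 3.6975.
Expected hours from Running to Under Repair: 3.6975.

3.6975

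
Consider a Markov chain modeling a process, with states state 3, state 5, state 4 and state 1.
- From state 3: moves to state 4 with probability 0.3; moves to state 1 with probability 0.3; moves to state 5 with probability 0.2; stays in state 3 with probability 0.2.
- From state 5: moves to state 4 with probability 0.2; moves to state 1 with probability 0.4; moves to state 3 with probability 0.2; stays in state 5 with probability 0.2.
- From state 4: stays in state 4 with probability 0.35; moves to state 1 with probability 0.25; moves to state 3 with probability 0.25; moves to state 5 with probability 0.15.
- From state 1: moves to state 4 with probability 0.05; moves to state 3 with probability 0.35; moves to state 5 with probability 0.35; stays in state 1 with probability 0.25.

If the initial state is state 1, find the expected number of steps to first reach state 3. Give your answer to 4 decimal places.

Let t(s) be the expected number of steps to first reach state 3 from state s, with t(state 3) = 0. Conditioning on the first step:
t(state 5) = 1 + 0.2·t(state 5) + 0.2·t(state 4) + 0.4·t(state 1)
t(state 4) = 1 + 0.15·t(state 5) + 0.35·t(state 4) + 0.25·t(state 1)
t(state 1) = 1 + 0.35·t(state 5) + 0.05·t(state 4) + 0.25·t(state 1)
Solving: t(state 5) = 3.8821, t(state 4) = 3.7398, t(state 1) = 3.3943.
Expected steps from state 1 to state 3: 3.3943.

3.3943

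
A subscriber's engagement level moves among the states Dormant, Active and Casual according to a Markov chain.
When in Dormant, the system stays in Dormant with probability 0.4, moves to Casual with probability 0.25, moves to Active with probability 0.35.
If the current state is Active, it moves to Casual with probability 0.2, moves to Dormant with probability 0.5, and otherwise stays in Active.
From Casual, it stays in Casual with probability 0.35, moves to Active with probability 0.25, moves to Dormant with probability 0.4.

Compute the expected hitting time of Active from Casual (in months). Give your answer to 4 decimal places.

3.4483

Let t(s) be the expected number of months to first reach Active from state s, with t(Active) = 0. Conditioning on the first month:
t(Dormant) = 1 + 0.4·t(Dormant) + 0.25·t(Casual)
t(Casual) = 1 + 0.4·t(Dormant) + 0.35·t(Casual)
Solving: t(Dormant) = 3.1034, t(Casual) = 3.4483.
Expected months from Casual to Active: 3.4483.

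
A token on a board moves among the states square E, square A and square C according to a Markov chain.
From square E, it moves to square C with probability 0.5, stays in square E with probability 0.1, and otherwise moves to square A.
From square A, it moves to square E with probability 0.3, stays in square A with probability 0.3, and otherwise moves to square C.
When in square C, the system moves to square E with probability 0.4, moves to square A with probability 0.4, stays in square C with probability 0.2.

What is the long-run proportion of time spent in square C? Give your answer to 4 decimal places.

Let the stationary distribution be π with π = πP and π_1 + π_2 + π_3 = 1.
π_1 = 0.1·π_1 + 0.3·π_2 + 0.4·π_3
π_2 = 0.4·π_1 + 0.3·π_2 + 0.4·π_3
Solving with the normalization constraint gives π = (0.2797, 0.3636, 0.3566).
So the stationary probability of square C is 0.3566.

0.3566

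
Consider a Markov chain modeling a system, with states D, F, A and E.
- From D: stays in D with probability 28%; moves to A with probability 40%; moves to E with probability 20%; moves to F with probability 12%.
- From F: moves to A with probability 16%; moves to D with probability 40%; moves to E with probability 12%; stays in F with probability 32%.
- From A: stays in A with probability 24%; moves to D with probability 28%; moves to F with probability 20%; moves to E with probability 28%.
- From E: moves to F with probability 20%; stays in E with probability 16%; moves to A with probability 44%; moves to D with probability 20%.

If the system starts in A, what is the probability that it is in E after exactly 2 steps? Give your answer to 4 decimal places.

0.1920

Propagate the distribution vector 2 steps from A.
After 0 steps: (0.0000, 0.0000, 1.0000, 0.0000)
After 1 step: (0.2800, 0.2000, 0.2400, 0.2800)
After 2 steps: (0.2816, 0.2016, 0.3248, 0.1920)
P(in E after 2 steps) = 0.1920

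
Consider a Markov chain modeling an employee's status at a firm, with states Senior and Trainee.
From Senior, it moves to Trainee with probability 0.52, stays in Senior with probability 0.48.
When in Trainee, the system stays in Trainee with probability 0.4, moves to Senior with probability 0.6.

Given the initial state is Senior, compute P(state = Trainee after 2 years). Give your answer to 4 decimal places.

Sum over the intermediate state after 1 year:
P = P(Senior→Senior)·P(Senior→Trainee) + P(Senior→Trainee)·P(Trainee→Trainee)
  = 0.48×0.52 + 0.52×0.4
  = 0.2496 + 0.2080 = 0.4576

0.4576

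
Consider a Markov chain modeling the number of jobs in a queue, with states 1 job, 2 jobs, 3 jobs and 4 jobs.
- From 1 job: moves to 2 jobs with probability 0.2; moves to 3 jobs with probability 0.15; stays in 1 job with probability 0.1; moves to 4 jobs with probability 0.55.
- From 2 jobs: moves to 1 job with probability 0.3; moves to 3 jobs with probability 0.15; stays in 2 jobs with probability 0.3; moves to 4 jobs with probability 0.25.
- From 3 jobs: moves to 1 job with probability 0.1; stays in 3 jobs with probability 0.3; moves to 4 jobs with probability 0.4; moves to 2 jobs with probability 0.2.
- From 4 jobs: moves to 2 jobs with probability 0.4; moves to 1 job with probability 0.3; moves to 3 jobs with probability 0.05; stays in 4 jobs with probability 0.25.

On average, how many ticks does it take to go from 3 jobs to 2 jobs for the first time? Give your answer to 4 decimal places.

3.6482

Let t(s) be the expected number of ticks to first reach 2 jobs from state s, with t(2 jobs) = 0. Conditioning on the first tick:
t(1 job) = 1 + 0.1·t(1 job) + 0.15·t(3 jobs) + 0.55·t(4 jobs)
t(3 jobs) = 1 + 0.1·t(1 job) + 0.3·t(3 jobs) + 0.4·t(4 jobs)
t(4 jobs) = 1 + 0.3·t(1 job) + 0.05·t(3 jobs) + 0.25·t(4 jobs)
Solving: t(1 job) = 3.5505, t(3 jobs) = 3.6482, t(4 jobs) = 2.9967.
Expected ticks from 3 jobs to 2 jobs: 3.6482.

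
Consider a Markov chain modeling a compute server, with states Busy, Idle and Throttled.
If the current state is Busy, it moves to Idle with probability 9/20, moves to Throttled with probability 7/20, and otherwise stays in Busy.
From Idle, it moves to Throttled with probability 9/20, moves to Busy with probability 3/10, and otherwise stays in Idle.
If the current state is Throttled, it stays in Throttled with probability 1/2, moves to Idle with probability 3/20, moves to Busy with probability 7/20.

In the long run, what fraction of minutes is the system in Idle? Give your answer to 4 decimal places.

0.2643

Let the stationary distribution be π with π = πP and π_1 + π_2 + π_3 = 1.
π_1 = 0.2·π_1 + 0.3·π_2 + 0.35·π_3
π_2 = 0.45·π_1 + 0.25·π_2 + 0.15·π_3
Solving with the normalization constraint gives π = (0.2929, 0.2643, 0.4429).
So the stationary probability of Idle is 0.2643.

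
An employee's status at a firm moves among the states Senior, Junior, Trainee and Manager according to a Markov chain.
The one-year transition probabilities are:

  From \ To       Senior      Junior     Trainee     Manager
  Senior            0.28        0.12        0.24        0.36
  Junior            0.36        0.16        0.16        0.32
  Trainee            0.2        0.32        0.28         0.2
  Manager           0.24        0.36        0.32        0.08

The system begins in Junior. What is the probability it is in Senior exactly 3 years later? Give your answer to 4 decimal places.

Propagate the distribution vector 3 years from Junior.
After 0 years: (0.0000, 1.0000, 0.0000, 0.0000)
After 1 year: (0.3600, 0.1600, 0.1600, 0.3200)
After 2 years: (0.2672, 0.2352, 0.2592, 0.2384)
After 3 years: (0.2685, 0.2385, 0.2506, 0.2424)
P(in Senior after 3 years) = 0.2685

0.2685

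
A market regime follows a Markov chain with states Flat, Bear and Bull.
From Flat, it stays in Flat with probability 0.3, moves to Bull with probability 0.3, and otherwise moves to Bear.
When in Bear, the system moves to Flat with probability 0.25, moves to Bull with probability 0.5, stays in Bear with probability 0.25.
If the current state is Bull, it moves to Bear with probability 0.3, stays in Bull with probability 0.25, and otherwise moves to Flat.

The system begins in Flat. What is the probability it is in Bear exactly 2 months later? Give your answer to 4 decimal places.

0.3100

Sum over the intermediate state after 1 month:
P = P(Flat→Flat)·P(Flat→Bear) + P(Flat→Bear)·P(Bear→Bear) + P(Flat→Bull)·P(Bull→Bear)
  = 0.3×0.4 + 0.4×0.25 + 0.3×0.3
  = 0.1200 + 0.1000 + 0.0900 = 0.3100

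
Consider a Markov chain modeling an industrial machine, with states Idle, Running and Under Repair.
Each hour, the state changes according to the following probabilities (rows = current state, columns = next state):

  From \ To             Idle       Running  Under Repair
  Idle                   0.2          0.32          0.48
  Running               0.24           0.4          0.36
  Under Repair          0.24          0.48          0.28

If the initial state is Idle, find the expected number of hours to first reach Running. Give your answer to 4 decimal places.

Let t(s) be the expected number of hours to first reach Running from state s, with t(Running) = 0. Conditioning on the first hour:
t(Idle) = 1 + 0.2·t(Idle) + 0.48·t(Under Repair)
t(Under Repair) = 1 + 0.24·t(Idle) + 0.28·t(Under Repair)
Solving: t(Idle) = 2.6042, t(Under Repair) = 2.2569.
Expected hours from Idle to Running: 2.6042.

2.6042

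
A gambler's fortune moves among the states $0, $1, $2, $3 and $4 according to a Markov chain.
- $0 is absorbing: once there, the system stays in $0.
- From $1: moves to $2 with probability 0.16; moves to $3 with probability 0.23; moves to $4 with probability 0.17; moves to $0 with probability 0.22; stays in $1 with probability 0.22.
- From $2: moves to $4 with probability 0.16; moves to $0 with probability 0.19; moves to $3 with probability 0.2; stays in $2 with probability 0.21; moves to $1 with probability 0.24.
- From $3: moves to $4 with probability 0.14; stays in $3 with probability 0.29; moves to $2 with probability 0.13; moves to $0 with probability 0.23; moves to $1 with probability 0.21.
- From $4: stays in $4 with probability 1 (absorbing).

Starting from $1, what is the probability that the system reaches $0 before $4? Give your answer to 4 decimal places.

Let h(s) be the probability of absorption at $0 starting from transient state s. Then h($0) = 1 and h($4) = 0. By first-step analysis:
h($1) = 0.22·1 + 0.22·h($1) + 0.16·h($2) + 0.23·h($3) + 0.17·0
h($2) = 0.19·1 + 0.24·h($1) + 0.21·h($2) + 0.2·h($3) + 0.16·0
h($3) = 0.23·1 + 0.21·h($1) + 0.13·h($2) + 0.29·h($3) + 0.14·0
Solving: h($1) = 0.5744, h($2) = 0.5663, h($3) = 0.5975.
Starting from $1, the probability is 0.5744.

0.5744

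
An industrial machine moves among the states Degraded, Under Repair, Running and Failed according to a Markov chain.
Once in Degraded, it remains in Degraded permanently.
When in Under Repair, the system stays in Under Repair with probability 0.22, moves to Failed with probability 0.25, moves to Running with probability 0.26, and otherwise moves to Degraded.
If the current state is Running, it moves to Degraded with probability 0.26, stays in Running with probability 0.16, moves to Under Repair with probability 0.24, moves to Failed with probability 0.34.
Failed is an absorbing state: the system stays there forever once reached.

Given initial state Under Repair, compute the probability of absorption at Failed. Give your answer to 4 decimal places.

Let h(s) be the probability of absorption at Failed starting from transient state s. Then h(Failed) = 1 and h(Degraded) = 0. By first-step analysis:
h(Under Repair) = 0.27·0 + 0.22·h(Under Repair) + 0.26·h(Running) + 0.25·1
h(Running) = 0.26·0 + 0.24·h(Under Repair) + 0.16·h(Running) + 0.34·1
Solving: h(Under Repair) = 0.5034, h(Running) = 0.5486.
Starting from Under Repair, the probability is 0.5034.

0.5034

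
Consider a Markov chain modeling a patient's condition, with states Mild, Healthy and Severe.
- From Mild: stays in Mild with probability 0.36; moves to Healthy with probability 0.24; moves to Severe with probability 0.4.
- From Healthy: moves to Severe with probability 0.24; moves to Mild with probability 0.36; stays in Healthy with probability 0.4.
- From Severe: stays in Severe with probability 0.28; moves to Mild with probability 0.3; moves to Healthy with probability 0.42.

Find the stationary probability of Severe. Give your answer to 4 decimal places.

Let the stationary distribution be π with π = πP and π_1 + π_2 + π_3 = 1.
π_1 = 0.36·π_1 + 0.36·π_2 + 0.3·π_3
π_2 = 0.24·π_1 + 0.4·π_2 + 0.42·π_3
Solving with the normalization constraint gives π = (0.3416, 0.3515, 0.3069).
So the stationary probability of Severe is 0.3069.

0.3069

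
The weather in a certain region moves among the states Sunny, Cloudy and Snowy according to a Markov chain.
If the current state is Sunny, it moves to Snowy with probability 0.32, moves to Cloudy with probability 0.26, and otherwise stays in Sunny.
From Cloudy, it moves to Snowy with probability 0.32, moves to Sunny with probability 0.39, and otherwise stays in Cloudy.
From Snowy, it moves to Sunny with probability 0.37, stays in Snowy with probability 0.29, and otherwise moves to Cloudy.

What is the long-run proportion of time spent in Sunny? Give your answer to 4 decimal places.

Let the stationary distribution be π with π = πP and π_1 + π_2 + π_3 = 1.
π_1 = 0.42·π_1 + 0.39·π_2 + 0.37·π_3
π_2 = 0.26·π_1 + 0.29·π_2 + 0.34·π_3
Solving with the normalization constraint gives π = (0.3957, 0.2937, 0.3107).
So the stationary probability of Sunny is 0.3957.

0.3957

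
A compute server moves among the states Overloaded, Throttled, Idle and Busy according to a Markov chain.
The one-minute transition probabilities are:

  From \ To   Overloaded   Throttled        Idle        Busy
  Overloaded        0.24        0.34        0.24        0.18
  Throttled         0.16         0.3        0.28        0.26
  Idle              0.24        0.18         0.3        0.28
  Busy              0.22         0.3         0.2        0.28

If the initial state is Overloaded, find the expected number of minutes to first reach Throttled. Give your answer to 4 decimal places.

Let t(s) be the expected number of minutes to first reach Throttled from state s, with t(Throttled) = 0. Conditioning on the first minute:
t(Overloaded) = 1 + 0.24·t(Overloaded) + 0.24·t(Idle) + 0.18·t(Busy)
t(Idle) = 1 + 0.24·t(Overloaded) + 0.3·t(Idle) + 0.28·t(Busy)
t(Busy) = 1 + 0.22·t(Overloaded) + 0.2·t(Idle) + 0.28·t(Busy)
Solving: t(Overloaded) = 3.4293, t(Idle) = 4.0264, t(Busy) = 3.5552.
Expected minutes from Overloaded to Throttled: 3.4293.

3.4293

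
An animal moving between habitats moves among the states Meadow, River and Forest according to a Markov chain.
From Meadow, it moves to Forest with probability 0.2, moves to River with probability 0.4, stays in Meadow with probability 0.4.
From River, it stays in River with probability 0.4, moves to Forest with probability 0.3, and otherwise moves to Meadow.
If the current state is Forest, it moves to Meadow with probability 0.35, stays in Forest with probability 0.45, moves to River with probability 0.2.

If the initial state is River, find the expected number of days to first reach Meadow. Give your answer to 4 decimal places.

Let t(s) be the expected number of days to first reach Meadow from state s, with t(Meadow) = 0. Conditioning on the first day:
t(River) = 1 + 0.4·t(River) + 0.3·t(Forest)
t(Forest) = 1 + 0.2·t(River) + 0.45·t(Forest)
Solving: t(River) = 3.1481, t(Forest) = 2.9630.
Expected days from River to Meadow: 3.1481.

3.1481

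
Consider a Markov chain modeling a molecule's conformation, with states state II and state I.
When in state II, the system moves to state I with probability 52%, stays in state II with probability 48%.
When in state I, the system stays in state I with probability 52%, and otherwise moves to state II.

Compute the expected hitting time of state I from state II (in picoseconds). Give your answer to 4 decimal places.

1.9231

Let t(s) be the expected number of picoseconds to first reach state I from state s, with t(state I) = 0. Conditioning on the first picosecond:
t(state II) = 1 + 0.48·t(state II)
Solving: t(state II) = 1.9231.
Expected picoseconds from state II to state I: 1.9231.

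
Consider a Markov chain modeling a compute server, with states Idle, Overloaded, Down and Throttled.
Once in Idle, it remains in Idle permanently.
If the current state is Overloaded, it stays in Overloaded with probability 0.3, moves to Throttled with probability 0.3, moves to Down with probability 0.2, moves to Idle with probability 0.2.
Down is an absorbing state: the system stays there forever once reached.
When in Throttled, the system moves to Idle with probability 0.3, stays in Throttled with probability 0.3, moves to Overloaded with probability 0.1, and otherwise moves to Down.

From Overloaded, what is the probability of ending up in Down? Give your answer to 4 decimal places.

0.5000

Let h(s) be the probability of absorption at Down starting from transient state s. Then h(Down) = 1 and h(Idle) = 0. By first-step analysis:
h(Overloaded) = 0.2·0 + 0.3·h(Overloaded) + 0.2·1 + 0.3·h(Throttled)
h(Throttled) = 0.3·0 + 0.1·h(Overloaded) + 0.3·1 + 0.3·h(Throttled)
Solving: h(Overloaded) = 0.5000, h(Throttled) = 0.5000.
Starting from Overloaded, the probability is 0.5000.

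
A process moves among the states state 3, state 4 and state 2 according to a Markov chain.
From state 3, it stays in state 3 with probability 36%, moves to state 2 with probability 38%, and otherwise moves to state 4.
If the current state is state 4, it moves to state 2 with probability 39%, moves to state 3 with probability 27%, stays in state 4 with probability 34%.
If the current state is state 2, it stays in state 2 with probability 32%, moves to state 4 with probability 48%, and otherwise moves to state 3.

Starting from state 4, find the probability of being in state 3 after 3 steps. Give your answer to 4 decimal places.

Propagate the distribution vector 3 steps from state 4.
After 0 steps: (0.0000, 1.0000, 0.0000)
After 1 step: (0.2700, 0.3400, 0.3900)
After 2 steps: (0.2670, 0.3730, 0.3600)
After 3 steps: (0.2688, 0.3690, 0.3621)
P(in state 3 after 3 steps) = 0.2688

0.2688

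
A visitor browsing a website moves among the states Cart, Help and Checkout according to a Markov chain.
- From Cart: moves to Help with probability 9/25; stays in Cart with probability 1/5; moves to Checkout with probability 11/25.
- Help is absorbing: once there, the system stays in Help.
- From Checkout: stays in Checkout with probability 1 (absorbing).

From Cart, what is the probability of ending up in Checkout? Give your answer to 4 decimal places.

0.5500

Let h(s) be the probability of absorption at Checkout starting from transient state s. Then h(Checkout) = 1 and h(Help) = 0. By first-step analysis:
h(Cart) = 0.2·h(Cart) + 0.36·0 + 0.44·1
Solving: h(Cart) = 0.5500.
Starting from Cart, the probability is 0.5500.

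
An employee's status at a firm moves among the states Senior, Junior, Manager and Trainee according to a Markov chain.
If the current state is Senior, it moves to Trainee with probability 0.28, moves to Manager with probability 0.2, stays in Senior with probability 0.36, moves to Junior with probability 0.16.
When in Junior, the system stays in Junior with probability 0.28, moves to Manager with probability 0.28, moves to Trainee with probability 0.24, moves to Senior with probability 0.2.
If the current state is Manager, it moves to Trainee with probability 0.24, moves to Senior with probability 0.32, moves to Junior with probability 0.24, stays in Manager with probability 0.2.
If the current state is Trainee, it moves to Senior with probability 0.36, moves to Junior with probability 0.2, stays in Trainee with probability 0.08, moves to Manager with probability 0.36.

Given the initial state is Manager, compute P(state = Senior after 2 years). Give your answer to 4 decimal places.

0.3136

Propagate the distribution vector 2 years from Manager.
After 0 years: (0.0000, 0.0000, 1.0000, 0.0000)
After 1 year: (0.3200, 0.2400, 0.2000, 0.2400)
After 2 years: (0.3136, 0.2144, 0.2576, 0.2144)
P(in Senior after 2 years) = 0.3136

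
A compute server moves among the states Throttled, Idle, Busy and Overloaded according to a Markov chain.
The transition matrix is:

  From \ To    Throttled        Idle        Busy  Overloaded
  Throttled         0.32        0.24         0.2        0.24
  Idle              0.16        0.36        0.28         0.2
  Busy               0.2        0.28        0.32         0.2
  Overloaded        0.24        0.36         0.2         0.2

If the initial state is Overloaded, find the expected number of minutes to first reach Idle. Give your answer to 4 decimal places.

Let t(s) be the expected number of minutes to first reach Idle from state s, with t(Idle) = 0. Conditioning on the first minute:
t(Throttled) = 1 + 0.32·t(Throttled) + 0.2·t(Busy) + 0.24·t(Overloaded)
t(Busy) = 1 + 0.2·t(Throttled) + 0.32·t(Busy) + 0.2·t(Overloaded)
t(Overloaded) = 1 + 0.24·t(Throttled) + 0.2·t(Busy) + 0.2·t(Overloaded)
Solving: t(Throttled) = 3.6267, t(Busy) = 3.4809, t(Overloaded) = 3.2082.
Expected minutes from Overloaded to Idle: 3.2082.

3.2082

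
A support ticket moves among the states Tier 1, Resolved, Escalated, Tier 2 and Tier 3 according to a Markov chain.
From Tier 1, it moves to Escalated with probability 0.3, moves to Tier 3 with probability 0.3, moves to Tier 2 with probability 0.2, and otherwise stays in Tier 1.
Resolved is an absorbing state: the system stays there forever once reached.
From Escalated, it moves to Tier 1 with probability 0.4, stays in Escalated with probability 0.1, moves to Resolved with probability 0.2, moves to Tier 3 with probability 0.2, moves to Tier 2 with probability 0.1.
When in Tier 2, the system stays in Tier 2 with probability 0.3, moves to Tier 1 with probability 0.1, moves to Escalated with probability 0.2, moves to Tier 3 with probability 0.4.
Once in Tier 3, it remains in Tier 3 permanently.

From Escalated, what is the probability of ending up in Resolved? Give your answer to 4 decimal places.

Let h(s) be the probability of absorption at Resolved starting from transient state s. Then h(Resolved) = 1 and h(Tier 3) = 0. By first-step analysis:
h(Tier 1) = 0.2·h(Tier 1) + 0.3·h(Escalated) + 0.2·h(Tier 2) + 0.3·0
h(Escalated) = 0.4·h(Tier 1) + 0.2·1 + 0.1·h(Escalated) + 0.1·h(Tier 2) + 0.2·0
h(Tier 2) = 0.1·h(Tier 1) + 0.2·h(Escalated) + 0.3·h(Tier 2) + 0.4·0
Solving: h(Tier 1) = 0.1362, h(Escalated) = 0.2943, h(Tier 2) = 0.1035.
Starting from Escalated, the probability is 0.2943.

0.2943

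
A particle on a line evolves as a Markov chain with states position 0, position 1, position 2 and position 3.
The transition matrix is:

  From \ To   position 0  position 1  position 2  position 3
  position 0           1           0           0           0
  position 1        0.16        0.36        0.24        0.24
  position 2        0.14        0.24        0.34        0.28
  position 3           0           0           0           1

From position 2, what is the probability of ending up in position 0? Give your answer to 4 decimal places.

Let h(s) be the probability of absorption at position 0 starting from transient state s. Then h(position 0) = 1 and h(position 3) = 0. By first-step analysis:
h(position 1) = 0.16·1 + 0.36·h(position 1) + 0.24·h(position 2) + 0.24·0
h(position 2) = 0.14·1 + 0.24·h(position 1) + 0.34·h(position 2) + 0.28·0
Solving: h(position 1) = 0.3816, h(position 2) = 0.3509.
Starting from position 2, the probability is 0.3509.

0.3509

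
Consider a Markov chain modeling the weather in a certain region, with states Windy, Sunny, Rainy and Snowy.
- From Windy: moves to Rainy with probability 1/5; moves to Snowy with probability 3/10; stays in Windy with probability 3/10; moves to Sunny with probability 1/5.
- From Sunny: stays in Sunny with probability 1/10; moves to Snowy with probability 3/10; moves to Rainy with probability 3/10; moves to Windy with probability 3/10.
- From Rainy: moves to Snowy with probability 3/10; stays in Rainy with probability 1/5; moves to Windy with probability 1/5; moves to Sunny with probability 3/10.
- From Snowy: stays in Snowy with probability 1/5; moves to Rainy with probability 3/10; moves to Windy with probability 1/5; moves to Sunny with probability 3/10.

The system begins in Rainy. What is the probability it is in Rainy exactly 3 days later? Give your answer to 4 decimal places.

Propagate the distribution vector 3 days from Rainy.
After 0 days: (0.0000, 0.0000, 1.0000, 0.0000)
After 1 day: (0.2000, 0.3000, 0.2000, 0.3000)
After 2 days: (0.2500, 0.2200, 0.2600, 0.2700)
After 3 days: (0.2470, 0.2310, 0.2490, 0.2730)
P(in Rainy after 3 days) = 0.2490

0.2490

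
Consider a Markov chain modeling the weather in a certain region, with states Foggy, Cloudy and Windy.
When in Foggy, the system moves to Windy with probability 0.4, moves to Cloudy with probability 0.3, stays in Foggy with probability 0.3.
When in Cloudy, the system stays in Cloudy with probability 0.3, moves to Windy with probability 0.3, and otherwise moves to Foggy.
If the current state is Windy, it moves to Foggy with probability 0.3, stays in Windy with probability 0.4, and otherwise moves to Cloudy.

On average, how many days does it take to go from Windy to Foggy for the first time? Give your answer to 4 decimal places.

Let t(s) be the expected number of days to first reach Foggy from state s, with t(Foggy) = 0. Conditioning on the first day:
t(Cloudy) = 1 + 0.3·t(Cloudy) + 0.3·t(Windy)
t(Windy) = 1 + 0.3·t(Cloudy) + 0.4·t(Windy)
Solving: t(Cloudy) = 2.7273, t(Windy) = 3.0303.
Expected days from Windy to Foggy: 3.0303.

3.0303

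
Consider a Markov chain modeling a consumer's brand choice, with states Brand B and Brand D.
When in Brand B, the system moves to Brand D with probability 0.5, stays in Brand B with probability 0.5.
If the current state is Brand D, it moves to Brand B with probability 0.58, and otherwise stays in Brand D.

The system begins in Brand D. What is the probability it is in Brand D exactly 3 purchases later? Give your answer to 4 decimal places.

0.4627

Propagate the distribution vector 3 purchases from Brand D.
After 0 purchases: (0.0000, 1.0000)
After 1 purchase: (0.5800, 0.4200)
After 2 purchases: (0.5336, 0.4664)
After 3 purchases: (0.5373, 0.4627)
P(in Brand D after 3 purchases) = 0.4627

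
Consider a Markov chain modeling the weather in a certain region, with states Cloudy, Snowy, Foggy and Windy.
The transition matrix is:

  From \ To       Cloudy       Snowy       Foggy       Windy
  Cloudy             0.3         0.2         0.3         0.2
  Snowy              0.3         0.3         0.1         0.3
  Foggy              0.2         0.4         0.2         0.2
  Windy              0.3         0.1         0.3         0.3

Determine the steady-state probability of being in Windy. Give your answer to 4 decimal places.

Let the stationary distribution be π with π = πP and π_1 + π_2 + π_3 + π_4 = 1.
π_1 = 0.3·π_1 + 0.3·π_2 + 0.2·π_3 + 0.3·π_4
π_2 = 0.2·π_1 + 0.3·π_2 + 0.4·π_3 + 0.1·π_4
π_3 = 0.3·π_1 + 0.1·π_2 + 0.2·π_3 + 0.3·π_4
Solving with the normalization constraint gives π = (0.2772, 0.2452, 0.2281, 0.2495).
So the stationary probability of Windy is 0.2495.

0.2495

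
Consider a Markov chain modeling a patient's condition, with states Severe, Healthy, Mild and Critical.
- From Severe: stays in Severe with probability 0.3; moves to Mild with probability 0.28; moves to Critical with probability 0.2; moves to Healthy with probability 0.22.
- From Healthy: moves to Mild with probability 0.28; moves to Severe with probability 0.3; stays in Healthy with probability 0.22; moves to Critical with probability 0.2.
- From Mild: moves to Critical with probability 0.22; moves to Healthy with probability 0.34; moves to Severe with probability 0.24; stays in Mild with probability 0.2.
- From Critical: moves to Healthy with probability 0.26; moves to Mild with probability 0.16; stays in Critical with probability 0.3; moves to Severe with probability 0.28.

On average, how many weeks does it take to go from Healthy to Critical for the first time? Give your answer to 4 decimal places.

4.8736

Let t(s) be the expected number of weeks to first reach Critical from state s, with t(Critical) = 0. Conditioning on the first week:
t(Severe) = 1 + 0.3·t(Severe) + 0.22·t(Healthy) + 0.28·t(Mild)
t(Healthy) = 1 + 0.3·t(Severe) + 0.22·t(Healthy) + 0.28·t(Mild)
t(Mild) = 1 + 0.24·t(Severe) + 0.34·t(Healthy) + 0.2·t(Mild)
Solving: t(Severe) = 4.8736, t(Healthy) = 4.8736, t(Mild) = 4.7834.
Expected weeks from Healthy to Critical: 4.8736.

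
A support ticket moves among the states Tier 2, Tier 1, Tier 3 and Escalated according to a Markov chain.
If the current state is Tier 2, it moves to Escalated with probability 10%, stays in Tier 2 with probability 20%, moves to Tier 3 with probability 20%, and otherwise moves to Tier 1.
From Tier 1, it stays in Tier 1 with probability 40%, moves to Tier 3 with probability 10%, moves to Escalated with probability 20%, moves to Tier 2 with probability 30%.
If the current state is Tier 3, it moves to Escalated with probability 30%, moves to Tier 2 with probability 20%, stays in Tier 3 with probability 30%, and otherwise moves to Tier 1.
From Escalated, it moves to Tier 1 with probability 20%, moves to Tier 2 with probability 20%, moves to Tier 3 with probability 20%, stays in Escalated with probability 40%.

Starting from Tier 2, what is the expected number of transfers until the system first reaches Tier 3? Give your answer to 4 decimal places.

6.2500

Let t(s) be the expected number of transfers to first reach Tier 3 from state s, with t(Tier 3) = 0. Conditioning on the first transfer:
t(Tier 2) = 1 + 0.2·t(Tier 2) + 0.5·t(Tier 1) + 0.1·t(Escalated)
t(Tier 1) = 1 + 0.3·t(Tier 2) + 0.4·t(Tier 1) + 0.2·t(Escalated)
t(Escalated) = 1 + 0.2·t(Tier 2) + 0.2·t(Tier 1) + 0.4·t(Escalated)
Solving: t(Tier 2) = 6.2500, t(Tier 1) = 6.7969, t(Escalated) = 6.0156.
Expected transfers from Tier 2 to Tier 3: 6.2500.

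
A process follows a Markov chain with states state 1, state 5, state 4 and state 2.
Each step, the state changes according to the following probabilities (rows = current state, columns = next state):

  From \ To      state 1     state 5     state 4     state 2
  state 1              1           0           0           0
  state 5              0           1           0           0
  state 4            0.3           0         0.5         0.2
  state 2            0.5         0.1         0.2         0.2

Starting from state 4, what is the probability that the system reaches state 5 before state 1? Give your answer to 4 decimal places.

0.0556

Let h(s) be the probability of absorption at state 5 starting from transient state s. Then h(state 5) = 1 and h(state 1) = 0. By first-step analysis:
h(state 4) = 0.3·0 + 0.5·h(state 4) + 0.2·h(state 2)
h(state 2) = 0.5·0 + 0.1·1 + 0.2·h(state 4) + 0.2·h(state 2)
Solving: h(state 4) = 0.0556, h(state 2) = 0.1389.
Starting from state 4, the probability is 0.0556.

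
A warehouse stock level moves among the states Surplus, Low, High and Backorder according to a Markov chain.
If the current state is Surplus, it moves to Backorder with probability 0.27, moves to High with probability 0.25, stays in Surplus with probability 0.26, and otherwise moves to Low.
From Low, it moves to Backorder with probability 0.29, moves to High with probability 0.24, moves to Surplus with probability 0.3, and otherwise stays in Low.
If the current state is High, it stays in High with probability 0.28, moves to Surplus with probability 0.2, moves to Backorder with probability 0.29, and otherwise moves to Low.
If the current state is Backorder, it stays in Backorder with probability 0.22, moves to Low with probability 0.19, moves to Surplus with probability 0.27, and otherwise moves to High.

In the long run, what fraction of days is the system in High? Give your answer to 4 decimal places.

Let the stationary distribution be π with π = πP and π_1 + π_2 + π_3 + π_4 = 1.
π_1 = 0.26·π_1 + 0.3·π_2 + 0.2·π_3 + 0.27·π_4
π_2 = 0.22·π_1 + 0.17·π_2 + 0.23·π_3 + 0.19·π_4
π_3 = 0.25·π_1 + 0.24·π_2 + 0.28·π_3 + 0.32·π_4
Solving with the normalization constraint gives π = (0.2544, 0.2045, 0.2748, 0.2663).
So the stationary probability of High is 0.2748.

0.2748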